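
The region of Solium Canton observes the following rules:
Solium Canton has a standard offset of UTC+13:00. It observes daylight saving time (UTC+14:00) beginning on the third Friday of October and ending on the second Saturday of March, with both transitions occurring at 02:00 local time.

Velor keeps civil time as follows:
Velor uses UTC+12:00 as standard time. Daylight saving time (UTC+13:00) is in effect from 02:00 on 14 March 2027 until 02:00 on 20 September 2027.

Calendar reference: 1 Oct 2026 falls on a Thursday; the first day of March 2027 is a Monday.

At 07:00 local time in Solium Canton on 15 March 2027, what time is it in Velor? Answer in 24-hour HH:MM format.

1 October 2026 is a Thursday, so the first Friday is October 2 and the third is October 16.
1 March 2027 is a Monday, so the first Saturday is March 6 and the second is March 13.
Daylight saving runs 16 October 2026 – 13 March 2027; 15 March 2027 is outside that window, so Solium Canton is on standard time at UTC+13:00.
07:00 Solium Canton − 13h = 18:00 UTC (rolling into the previous day, 14 March 2027).
At the standard offset (UTC+12:00), 18:00 UTC + 12h = 06:00 Velor standard time (rolling into the next day, 15 March 2027).
The standard-time date in Velor, 15 March 2027, lies within the daylight-saving period (14 March – 20 September), so Velor is on daylight time, UTC+13:00.
18:00 UTC + 13h = 07:00 Velor (rolling into the next day, 15 March 2027).

07:00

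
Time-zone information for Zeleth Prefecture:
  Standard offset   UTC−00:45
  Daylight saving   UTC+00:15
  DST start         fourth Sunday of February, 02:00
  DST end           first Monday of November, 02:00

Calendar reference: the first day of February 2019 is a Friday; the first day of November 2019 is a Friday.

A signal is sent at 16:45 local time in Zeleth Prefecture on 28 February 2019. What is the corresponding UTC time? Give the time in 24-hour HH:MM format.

1 February 2019 is a Friday, so the first Sunday is February 3 and the fourth is February 24.
1 November 2019 is a Friday, so the first Monday is November 4.
28 February 2019 falls between 24 February and 4 November, so daylight saving is in effect and Zeleth Prefecture is at UTC+00:15.
16:45 local − 0h15m = 16:30 UTC.

16:30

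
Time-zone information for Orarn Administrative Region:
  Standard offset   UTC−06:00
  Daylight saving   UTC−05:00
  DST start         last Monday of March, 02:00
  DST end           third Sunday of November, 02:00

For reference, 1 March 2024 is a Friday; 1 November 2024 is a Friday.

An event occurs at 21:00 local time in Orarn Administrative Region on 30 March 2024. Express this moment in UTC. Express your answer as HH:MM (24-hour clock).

1 March 2024 is a Friday, so Mondays fall on 4, 11, 18, 25; the last is March 25.
1 November 2024 is a Friday, so the first Sunday is November 3 and the third is November 17.
Daylight saving runs 25 March – 17 November; 30 March 2024 is inside that window, so Orarn Administrative Region is at UTC−05:00.
21:00 local + 5h = 02:00 UTC (rolling into the next day, 31 March 2024).

02:00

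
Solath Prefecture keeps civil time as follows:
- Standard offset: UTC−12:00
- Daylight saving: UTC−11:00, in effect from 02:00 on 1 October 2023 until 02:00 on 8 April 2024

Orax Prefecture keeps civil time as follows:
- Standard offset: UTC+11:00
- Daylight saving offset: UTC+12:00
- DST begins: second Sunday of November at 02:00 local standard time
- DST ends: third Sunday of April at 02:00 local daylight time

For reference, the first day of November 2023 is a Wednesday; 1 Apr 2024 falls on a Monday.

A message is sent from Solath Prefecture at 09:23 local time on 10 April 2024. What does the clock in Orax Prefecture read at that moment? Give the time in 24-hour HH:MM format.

09:23

10 April 2024 does not fall between 1 October 2023 and 8 April 2024, so daylight saving is not in effect and Solath Prefecture is at UTC−12:00.
09:23 Solath Prefecture + 12h = 21:23 UTC.
1 November 2023 is a Wednesday, so the first Sunday is November 5 and the second is November 12.
1 April 2024 is a Monday, so the first Sunday is April 7 and the third is April 21.
At the standard offset (UTC+11:00), 21:23 UTC + 11h = 08:23 Orax Prefecture standard time (rolling into the next day, 11 April 2024).
The standard-time date in Orax Prefecture, 11 April 2024, lies within the daylight-saving period (12 November 2023 – 21 April 2024), so Orax Prefecture is on daylight time, UTC+12:00.
21:23 UTC + 12h = 09:23 Orax Prefecture (rolling into the next day, 11 April 2024).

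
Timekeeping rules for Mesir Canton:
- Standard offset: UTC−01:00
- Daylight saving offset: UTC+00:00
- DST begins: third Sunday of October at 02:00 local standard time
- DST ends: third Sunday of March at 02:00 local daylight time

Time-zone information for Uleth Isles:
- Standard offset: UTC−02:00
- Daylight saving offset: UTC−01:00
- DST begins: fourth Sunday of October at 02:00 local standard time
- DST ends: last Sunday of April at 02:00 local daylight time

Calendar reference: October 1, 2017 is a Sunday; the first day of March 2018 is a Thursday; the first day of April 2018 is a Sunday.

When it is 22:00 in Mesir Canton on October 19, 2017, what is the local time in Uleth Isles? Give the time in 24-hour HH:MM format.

20:00

1 October 2017 is a Sunday, so the first Sunday is October 1 and the third is October 15.
1 March 2018 is a Thursday, so the first Sunday is March 4 and the third is March 18.
Daylight saving runs 15 October 2017 – 18 March 2018; October 19, 2017 is inside that window, so Mesir Canton is at UTC+00:00.
22:00 Mesir Canton − 0h = 22:00 UTC.
1 October 2017 is a Sunday, so the first Sunday is October 1 and the fourth is October 22.
1 April 2018 is a Sunday, so Sundays fall on 1, 8, 15, 22, 29; the last is April 29.
At the standard offset (UTC−02:00), 22:00 UTC − 2h = 20:00 Uleth Isles standard time.
The standard-time date in Uleth Isles, October 19, 2017, is outside the daylight-saving period (22 October 2017 – 29 April 2018), so Uleth Isles is on standard time, UTC−02:00.
22:00 UTC − 2h = 20:00 Uleth Isles.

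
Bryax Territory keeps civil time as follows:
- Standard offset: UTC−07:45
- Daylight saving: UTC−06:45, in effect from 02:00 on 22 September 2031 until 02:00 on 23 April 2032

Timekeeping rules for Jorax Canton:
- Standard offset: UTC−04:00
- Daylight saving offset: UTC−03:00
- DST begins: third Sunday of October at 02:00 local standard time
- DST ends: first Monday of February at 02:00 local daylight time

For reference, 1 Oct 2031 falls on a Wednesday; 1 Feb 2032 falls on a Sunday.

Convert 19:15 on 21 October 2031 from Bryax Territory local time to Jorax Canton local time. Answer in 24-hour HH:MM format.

21 October 2031 falls between 22 September 2031 and 23 April 2032, so daylight saving is in effect and Bryax Territory is at UTC−06:45.
19:15 Bryax Territory + 6h45m = 02:00 UTC (rolling into the next day, 22 October 2031).
1 October 2031 is a Wednesday, so the first Sunday is October 5 and the third is October 19.
1 February 2032 is a Sunday, so the first Monday is February 2.
At the standard offset (UTC−04:00), 02:00 UTC − 4h = 22:00 Jorax Canton standard time (rolling into the previous day, 21 October 2031).
The standard-time date in Jorax Canton, 21 October 2031, lies within the daylight-saving period (19 October 2031 – 2 February 2032), so Jorax Canton is on daylight time, UTC−03:00.
02:00 UTC − 3h = 23:00 Jorax Canton (rolling into the previous day, 21 October 2031).

23:00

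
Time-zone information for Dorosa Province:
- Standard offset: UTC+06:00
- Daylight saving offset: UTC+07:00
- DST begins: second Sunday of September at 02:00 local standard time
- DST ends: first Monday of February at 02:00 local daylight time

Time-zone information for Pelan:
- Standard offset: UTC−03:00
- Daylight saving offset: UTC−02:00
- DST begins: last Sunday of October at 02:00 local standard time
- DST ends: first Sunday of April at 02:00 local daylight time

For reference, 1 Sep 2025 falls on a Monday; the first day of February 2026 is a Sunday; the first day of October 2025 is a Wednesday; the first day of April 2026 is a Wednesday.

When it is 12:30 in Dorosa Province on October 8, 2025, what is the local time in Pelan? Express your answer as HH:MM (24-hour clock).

1 September 2025 is a Monday, so the first Sunday is September 7 and the second is September 14.
1 February 2026 is a Sunday, so the first Monday is February 2.
October 8, 2025 lies within the daylight-saving period (14 September 2025 – 2 February 2026), so Dorosa Province is on daylight time, UTC+07:00.
12:30 Dorosa Province − 7h = 05:30 UTC.
1 October 2025 is a Wednesday, so Sundays fall on 5, 12, 19, 26; the last is October 26.
1 April 2026 is a Wednesday, so the first Sunday is April 5.
At the standard offset (UTC−03:00), 05:30 UTC − 3h = 02:30 Pelan standard time.
Daylight saving runs 26 October 2025 – 5 April 2026; the standard-time date in Pelan, October 8, 2025, is outside that window, so Pelan is on standard time at UTC−03:00.
05:30 UTC − 3h = 02:30 Pelan.

02:30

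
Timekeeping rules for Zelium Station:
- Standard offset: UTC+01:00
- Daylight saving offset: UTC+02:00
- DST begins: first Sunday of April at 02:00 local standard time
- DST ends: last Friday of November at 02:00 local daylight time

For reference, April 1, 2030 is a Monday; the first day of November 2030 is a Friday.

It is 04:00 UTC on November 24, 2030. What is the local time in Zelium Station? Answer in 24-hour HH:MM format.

06:00

1 April 2030 is a Monday, so the first Sunday is April 7.
1 November 2030 is a Friday, so Fridays fall on 1, 8, 15, 22, 29; the last is November 29.
At the standard offset (UTC+01:00), 04:00 UTC + 1h = 05:00 Zelium Station standard time.
The standard-time date in Zelium Station, November 24, 2030, lies within the daylight-saving period (7 April – 29 November), so Zelium Station is on daylight time, UTC+02:00.
04:00 UTC + 2h = 06:00 local.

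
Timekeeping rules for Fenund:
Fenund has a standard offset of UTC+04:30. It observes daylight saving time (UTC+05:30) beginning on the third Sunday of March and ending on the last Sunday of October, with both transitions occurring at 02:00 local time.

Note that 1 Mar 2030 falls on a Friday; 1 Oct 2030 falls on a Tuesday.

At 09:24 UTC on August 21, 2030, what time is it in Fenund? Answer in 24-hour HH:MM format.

1 March 2030 is a Friday, so the first Sunday is March 3 and the third is March 17.
1 October 2030 is a Tuesday, so Sundays fall on 6, 13, 20, 27; the last is October 27.
At the standard offset (UTC+04:30), 09:24 UTC + 4h30m = 13:54 Fenund standard time.
Daylight saving runs 17 March – 27 October; the standard-time date in Fenund, August 21, 2030, is inside that window, so Fenund is at UTC+05:30.
09:24 UTC + 5h30m = 14:54 local.

14:54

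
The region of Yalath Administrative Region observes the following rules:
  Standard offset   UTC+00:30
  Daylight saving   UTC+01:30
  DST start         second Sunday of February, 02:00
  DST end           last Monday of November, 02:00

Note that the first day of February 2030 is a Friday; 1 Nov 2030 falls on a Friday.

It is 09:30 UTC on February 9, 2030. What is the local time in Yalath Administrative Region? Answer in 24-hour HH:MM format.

10:00

1 February 2030 is a Friday, so the first Sunday is February 3 and the second is February 10.
1 November 2030 is a Friday, so Mondays fall on 4, 11, 18, 25; the last is November 25.
At the standard offset (UTC+00:30), 09:30 UTC + 0h30m = 10:00 Yalath Administrative Region standard time.
The standard-time date in Yalath Administrative Region, February 9, 2030, is outside the daylight-saving period (10 February – 25 November), so Yalath Administrative Region is on standard time, UTC+00:30.
09:30 UTC + 0h30m = 10:00 local.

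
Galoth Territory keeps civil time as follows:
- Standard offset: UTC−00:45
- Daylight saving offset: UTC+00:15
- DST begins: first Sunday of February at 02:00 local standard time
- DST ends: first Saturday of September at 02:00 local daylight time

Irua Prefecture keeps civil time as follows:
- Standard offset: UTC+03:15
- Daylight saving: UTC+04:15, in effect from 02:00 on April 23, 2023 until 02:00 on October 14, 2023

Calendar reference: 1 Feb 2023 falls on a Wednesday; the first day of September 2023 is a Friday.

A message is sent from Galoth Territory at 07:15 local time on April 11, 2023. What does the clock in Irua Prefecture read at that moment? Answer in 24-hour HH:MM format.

10:15

1 February 2023 is a Wednesday, so the first Sunday is February 5.
1 September 2023 is a Friday, so the first Saturday is September 2.
April 11, 2023 lies within the daylight-saving period (5 February – 2 September), so Galoth Territory is on daylight time, UTC+00:15.
07:15 Galoth Territory − 0h15m = 07:00 UTC.
At the standard offset (UTC+03:15), 07:00 UTC + 3h15m = 10:15 Irua Prefecture standard time.
The standard-time date in Irua Prefecture, April 11, 2023, does not fall between 23 April and 14 October, so daylight saving is not in effect and Irua Prefecture is at UTC+03:15.
07:00 UTC + 3h15m = 10:15 Irua Prefecture.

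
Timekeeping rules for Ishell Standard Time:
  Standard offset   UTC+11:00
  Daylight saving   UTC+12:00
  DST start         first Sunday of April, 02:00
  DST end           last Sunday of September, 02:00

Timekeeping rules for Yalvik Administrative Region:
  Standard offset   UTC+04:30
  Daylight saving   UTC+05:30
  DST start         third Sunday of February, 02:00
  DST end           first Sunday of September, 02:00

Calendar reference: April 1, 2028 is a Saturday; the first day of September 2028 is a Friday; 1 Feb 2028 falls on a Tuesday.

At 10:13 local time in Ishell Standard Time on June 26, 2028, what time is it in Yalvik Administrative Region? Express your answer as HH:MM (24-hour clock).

1 April 2028 is a Saturday, so the first Sunday is April 2.
1 September 2028 is a Friday, so Sundays fall on 3, 10, 17, 24; the last is September 24.
June 26, 2028 lies within the daylight-saving period (2 April – 24 September), so Ishell Standard Time is on daylight time, UTC+12:00.
10:13 Ishell Standard Time − 12h = 22:13 UTC (rolling into the previous day, 25 June 2028).
1 February 2028 is a Tuesday, so the first Sunday is February 6 and the third is February 20.
1 September 2028 is a Friday, so the first Sunday is September 3.
At the standard offset (UTC+04:30), 22:13 UTC + 4h30m = 02:43 Yalvik Administrative Region standard time (rolling into the next day, 26 June 2028).
The standard-time date in Yalvik Administrative Region, June 26, 2028, falls between 20 February and 3 September, so daylight saving is in effect and Yalvik Administrative Region is at UTC+05:30.
22:13 UTC + 5h30m = 03:43 Yalvik Administrative Region (rolling into the next day, 26 June 2028).

03:43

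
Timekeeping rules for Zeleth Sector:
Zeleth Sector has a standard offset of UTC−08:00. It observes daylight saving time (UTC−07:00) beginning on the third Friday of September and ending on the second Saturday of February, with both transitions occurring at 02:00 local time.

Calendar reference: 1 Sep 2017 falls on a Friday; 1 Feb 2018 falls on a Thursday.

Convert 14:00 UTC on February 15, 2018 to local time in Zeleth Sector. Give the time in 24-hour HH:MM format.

1 September 2017 is a Friday, so the first Friday is September 1 and the third is September 15.
1 February 2018 is a Thursday, so the first Saturday is February 3 and the second is February 10.
At the standard offset (UTC−08:00), 14:00 UTC − 8h = 06:00 Zeleth Sector standard time.
The standard-time date in Zeleth Sector, February 15, 2018, is outside the daylight-saving period (15 September 2017 – 10 February 2018), so Zeleth Sector is on standard time, UTC−08:00.
14:00 UTC − 8h = 06:00 local.

06:00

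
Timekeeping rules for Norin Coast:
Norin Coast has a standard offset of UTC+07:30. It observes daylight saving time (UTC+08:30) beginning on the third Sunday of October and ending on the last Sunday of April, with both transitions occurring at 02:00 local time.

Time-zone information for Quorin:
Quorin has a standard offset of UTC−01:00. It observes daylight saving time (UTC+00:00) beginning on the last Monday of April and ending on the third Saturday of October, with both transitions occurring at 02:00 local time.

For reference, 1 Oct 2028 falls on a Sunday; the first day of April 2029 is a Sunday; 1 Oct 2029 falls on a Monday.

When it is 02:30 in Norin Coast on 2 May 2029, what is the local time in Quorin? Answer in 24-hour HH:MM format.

1 October 2028 is a Sunday, so the first Sunday is October 1 and the third is October 15.
1 April 2029 is a Sunday, so Sundays fall on 1, 8, 15, 22, 29; the last is April 29.
2 May 2029 is outside the daylight-saving period (15 October 2028 – 29 April 2029), so Norin Coast is on standard time, UTC+07:30.
02:30 Norin Coast − 7h30m = 19:00 UTC (rolling into the previous day, 1 May 2029).
1 April 2029 is a Sunday, so Mondays fall on 2, 9, 16, 23, 30; the last is April 30.
1 October 2029 is a Monday, so the first Saturday is October 6 and the third is October 20.
At the standard offset (UTC−01:00), 19:00 UTC − 1h = 18:00 Quorin standard time.
The standard-time date in Quorin, 1 May 2029, falls between 30 April and 20 October, so daylight saving is in effect and Quorin is at UTC+00:00.
19:00 UTC + 0h = 19:00 Quorin.

19:00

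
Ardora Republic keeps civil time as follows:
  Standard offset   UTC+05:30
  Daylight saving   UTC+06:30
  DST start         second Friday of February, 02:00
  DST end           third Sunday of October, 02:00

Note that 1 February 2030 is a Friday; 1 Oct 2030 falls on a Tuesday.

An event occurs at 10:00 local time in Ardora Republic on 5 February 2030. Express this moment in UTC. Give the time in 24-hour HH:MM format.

04:30

1 February 2030 is a Friday, so the first Friday is February 1 and the second is February 8.
1 October 2030 is a Tuesday, so the first Sunday is October 6 and the third is October 20.
5 February 2030 does not fall between 8 February and 20 October, so daylight saving is not in effect and Ardora Republic is at UTC+05:30.
10:00 local − 5h30m = 04:30 UTC.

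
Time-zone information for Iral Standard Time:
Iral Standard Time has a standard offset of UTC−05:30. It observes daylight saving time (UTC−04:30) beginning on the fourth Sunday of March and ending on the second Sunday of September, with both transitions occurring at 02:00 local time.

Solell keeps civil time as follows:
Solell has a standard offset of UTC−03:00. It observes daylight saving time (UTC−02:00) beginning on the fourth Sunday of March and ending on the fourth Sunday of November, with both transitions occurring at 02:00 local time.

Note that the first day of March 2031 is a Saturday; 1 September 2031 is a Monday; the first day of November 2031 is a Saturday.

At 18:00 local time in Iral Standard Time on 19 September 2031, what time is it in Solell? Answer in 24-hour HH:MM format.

21:30

1 March 2031 is a Saturday, so the first Sunday is March 2 and the fourth is March 23.
1 September 2031 is a Monday, so the first Sunday is September 7 and the second is September 14.
19 September 2031 is outside the daylight-saving period (23 March – 14 September), so Iral Standard Time is on standard time, UTC−05:30.
18:00 Iral Standard Time + 5h30m = 23:30 UTC.
1 March 2031 is a Saturday, so the first Sunday is March 2 and the fourth is March 23.
1 November 2031 is a Saturday, so the first Sunday is November 2 and the fourth is November 23.
At the standard offset (UTC−03:00), 23:30 UTC − 3h = 20:30 Solell standard time.
The standard-time date in Solell, 19 September 2031, falls between 23 March and 23 November, so daylight saving is in effect and Solell is at UTC−02:00.
23:30 UTC − 2h = 21:30 Solell.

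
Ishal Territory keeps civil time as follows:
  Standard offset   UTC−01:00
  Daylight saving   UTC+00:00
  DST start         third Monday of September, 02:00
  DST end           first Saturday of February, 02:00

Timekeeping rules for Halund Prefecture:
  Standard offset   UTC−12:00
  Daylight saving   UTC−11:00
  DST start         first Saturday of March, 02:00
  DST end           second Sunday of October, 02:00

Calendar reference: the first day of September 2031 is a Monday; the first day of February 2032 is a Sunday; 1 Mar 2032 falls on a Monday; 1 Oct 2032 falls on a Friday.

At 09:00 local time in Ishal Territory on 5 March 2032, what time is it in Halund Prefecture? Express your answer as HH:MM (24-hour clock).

1 September 2031 is a Monday, so the first Monday is September 1 and the third is September 15.
1 February 2032 is a Sunday, so the first Saturday is February 7.
Daylight saving runs 15 September 2031 – 7 February 2032; 5 March 2032 is outside that window, so Ishal Territory is on standard time at UTC−01:00.
09:00 Ishal Territory + 1h = 10:00 UTC.
1 March 2032 is a Monday, so the first Saturday is March 6.
1 October 2032 is a Friday, so the first Sunday is October 3 and the second is October 10.
At the standard offset (UTC−12:00), 10:00 UTC − 12h = 22:00 Halund Prefecture standard time (rolling into the previous day, 4 March 2032).
The standard-time date in Halund Prefecture, 4 March 2032, is outside the daylight-saving period (6 March – 10 October), so Halund Prefecture is on standard time, UTC−12:00.
10:00 UTC − 12h = 22:00 Halund Prefecture (rolling into the previous day, 4 March 2032).

22:00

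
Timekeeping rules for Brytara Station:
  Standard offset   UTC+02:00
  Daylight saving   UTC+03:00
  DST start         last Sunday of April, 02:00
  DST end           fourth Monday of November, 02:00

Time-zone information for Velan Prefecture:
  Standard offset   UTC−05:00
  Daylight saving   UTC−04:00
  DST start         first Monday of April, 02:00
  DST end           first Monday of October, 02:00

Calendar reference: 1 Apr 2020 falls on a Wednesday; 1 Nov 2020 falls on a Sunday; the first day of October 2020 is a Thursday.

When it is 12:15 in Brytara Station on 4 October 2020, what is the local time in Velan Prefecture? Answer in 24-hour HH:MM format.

05:15

1 April 2020 is a Wednesday, so Sundays fall on 5, 12, 19, 26; the last is April 26.
1 November 2020 is a Sunday, so the first Monday is November 2 and the fourth is November 23.
4 October 2020 lies within the daylight-saving period (26 April – 23 November), so Brytara Station is on daylight time, UTC+03:00.
12:15 Brytara Station − 3h = 09:15 UTC.
1 April 2020 is a Wednesday, so the first Monday is April 6.
1 October 2020 is a Thursday, so the first Monday is October 5.
At the standard offset (UTC−05:00), 09:15 UTC − 5h = 04:15 Velan Prefecture standard time.
Daylight saving runs 6 April – 5 October; the standard-time date in Velan Prefecture, 4 October 2020, is inside that window, so Velan Prefecture is at UTC−04:00.
09:15 UTC − 4h = 05:15 Velan Prefecture.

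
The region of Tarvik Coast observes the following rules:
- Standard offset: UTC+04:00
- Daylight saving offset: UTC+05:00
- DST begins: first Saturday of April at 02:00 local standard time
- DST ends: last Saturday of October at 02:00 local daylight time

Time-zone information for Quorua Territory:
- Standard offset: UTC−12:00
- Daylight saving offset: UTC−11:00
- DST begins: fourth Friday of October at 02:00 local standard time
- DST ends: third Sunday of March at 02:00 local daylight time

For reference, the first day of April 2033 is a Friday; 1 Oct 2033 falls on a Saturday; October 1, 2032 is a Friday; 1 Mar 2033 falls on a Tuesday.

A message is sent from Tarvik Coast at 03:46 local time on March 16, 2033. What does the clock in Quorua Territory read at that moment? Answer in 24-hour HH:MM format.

12:46

1 April 2033 is a Friday, so the first Saturday is April 2.
1 October 2033 is a Saturday, so Saturdays fall on 1, 8, 15, 22, 29; the last is October 29.
Daylight saving runs 2 April – 29 October; March 16, 2033 is outside that window, so Tarvik Coast is on standard time at UTC+04:00.
03:46 Tarvik Coast − 4h = 23:46 UTC (rolling into the previous day, 15 March 2033).
1 October 2032 is a Friday, so the first Friday is October 1 and the fourth is October 22.
1 March 2033 is a Tuesday, so the first Sunday is March 6 and the third is March 20.
At the standard offset (UTC−12:00), 23:46 UTC − 12h = 11:46 Quorua Territory standard time.
Daylight saving runs 22 October 2032 – 20 March 2033; the standard-time date in Quorua Territory, March 15, 2033, is inside that window, so Quorua Territory is at UTC−11:00.
23:46 UTC − 11h = 12:46 Quorua Territory.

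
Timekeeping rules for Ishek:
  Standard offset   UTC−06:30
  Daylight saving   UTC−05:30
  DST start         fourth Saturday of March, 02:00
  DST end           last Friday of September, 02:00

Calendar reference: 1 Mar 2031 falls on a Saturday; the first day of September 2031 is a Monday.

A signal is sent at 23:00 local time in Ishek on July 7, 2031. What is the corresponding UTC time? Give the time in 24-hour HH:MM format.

1 March 2031 is a Saturday, so the first Saturday is March 1 and the fourth is March 22.
1 September 2031 is a Monday, so Fridays fall on 5, 12, 19, 26; the last is September 26.
July 7, 2031 falls between 22 March and 26 September, so daylight saving is in effect and Ishek is at UTC−05:30.
23:00 local + 5h30m = 04:30 UTC (rolling into the next day, 8 July 2031).

04:30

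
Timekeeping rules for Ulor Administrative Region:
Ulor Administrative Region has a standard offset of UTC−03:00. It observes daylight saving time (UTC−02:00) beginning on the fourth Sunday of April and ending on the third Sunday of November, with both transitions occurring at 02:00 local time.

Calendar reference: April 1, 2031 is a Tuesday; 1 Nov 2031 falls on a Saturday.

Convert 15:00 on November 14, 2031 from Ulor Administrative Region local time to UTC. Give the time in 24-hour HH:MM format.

17:00

1 April 2031 is a Tuesday, so the first Sunday is April 6 and the fourth is April 27.
1 November 2031 is a Saturday, so the first Sunday is November 2 and the third is November 16.
Daylight saving runs 27 April – 16 November; November 14, 2031 is inside that window, so Ulor Administrative Region is at UTC−02:00.
15:00 local + 2h = 17:00 UTC.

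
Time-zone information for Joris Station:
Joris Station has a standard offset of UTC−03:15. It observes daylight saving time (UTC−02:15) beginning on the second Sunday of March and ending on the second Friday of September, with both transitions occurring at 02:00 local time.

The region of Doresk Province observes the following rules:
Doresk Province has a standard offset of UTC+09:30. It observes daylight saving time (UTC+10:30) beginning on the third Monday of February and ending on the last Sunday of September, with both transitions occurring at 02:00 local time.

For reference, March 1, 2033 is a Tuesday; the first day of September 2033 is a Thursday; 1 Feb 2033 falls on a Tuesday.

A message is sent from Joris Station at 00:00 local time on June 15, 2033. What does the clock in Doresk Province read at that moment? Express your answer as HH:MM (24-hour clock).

1 March 2033 is a Tuesday, so the first Sunday is March 6 and the second is March 13.
1 September 2033 is a Thursday, so the first Friday is September 2 and the second is September 9.
June 15, 2033 lies within the daylight-saving period (13 March – 9 September), so Joris Station is on daylight time, UTC−02:15.
00:00 Joris Station + 2h15m = 02:15 UTC.
1 February 2033 is a Tuesday, so the first Monday is February 7 and the third is February 21.
1 September 2033 is a Thursday, so Sundays fall on 4, 11, 18, 25; the last is September 25.
At the standard offset (UTC+09:30), 02:15 UTC + 9h30m = 11:45 Doresk Province standard time.
The standard-time date in Doresk Province, June 15, 2033, falls between 21 February and 25 September, so daylight saving is in effect and Doresk Province is at UTC+10:30.
02:15 UTC + 10h30m = 12:45 Doresk Province.

12:45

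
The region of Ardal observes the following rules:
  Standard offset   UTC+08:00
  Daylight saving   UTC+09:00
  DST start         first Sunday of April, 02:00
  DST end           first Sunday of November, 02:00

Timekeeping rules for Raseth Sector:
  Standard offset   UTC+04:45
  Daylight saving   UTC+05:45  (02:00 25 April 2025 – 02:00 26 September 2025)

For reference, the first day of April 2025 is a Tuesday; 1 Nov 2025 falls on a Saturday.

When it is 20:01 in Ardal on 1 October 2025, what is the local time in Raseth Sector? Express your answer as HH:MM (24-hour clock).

15:46

1 April 2025 is a Tuesday, so the first Sunday is April 6.
1 November 2025 is a Saturday, so the first Sunday is November 2.
1 October 2025 falls between 6 April and 2 November, so daylight saving is in effect and Ardal is at UTC+09:00.
20:01 Ardal − 9h = 11:01 UTC.
At the standard offset (UTC+04:45), 11:01 UTC + 4h45m = 15:46 Raseth Sector standard time.
Daylight saving runs 25 April – 26 September; the standard-time date in Raseth Sector, 1 October 2025, is outside that window, so Raseth Sector is on standard time at UTC+04:45.
11:01 UTC + 4h45m = 15:46 Raseth Sector.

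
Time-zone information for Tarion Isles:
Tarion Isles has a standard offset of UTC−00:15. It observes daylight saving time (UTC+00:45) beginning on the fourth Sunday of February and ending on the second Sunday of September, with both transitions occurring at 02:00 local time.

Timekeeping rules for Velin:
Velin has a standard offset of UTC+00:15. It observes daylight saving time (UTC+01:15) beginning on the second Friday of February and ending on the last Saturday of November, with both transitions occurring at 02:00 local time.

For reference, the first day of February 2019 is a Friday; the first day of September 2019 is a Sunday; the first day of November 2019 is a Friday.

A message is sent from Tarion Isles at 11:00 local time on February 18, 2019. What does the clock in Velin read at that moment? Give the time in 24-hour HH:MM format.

12:30

1 February 2019 is a Friday, so the first Sunday is February 3 and the fourth is February 24.
1 September 2019 is a Sunday, so the first Sunday is September 1 and the second is September 8.
February 18, 2019 does not fall between 24 February and 8 September, so daylight saving is not in effect and Tarion Isles is at UTC−00:15.
11:00 Tarion Isles + 0h15m = 11:15 UTC.
1 February 2019 is a Friday, so the first Friday is February 1 and the second is February 8.
1 November 2019 is a Friday, so Saturdays fall on 2, 9, 16, 23, 30; the last is November 30.
At the standard offset (UTC+00:15), 11:15 UTC + 0h15m = 11:30 Velin standard time.
The standard-time date in Velin, February 18, 2019, falls between 8 February and 30 November, so daylight saving is in effect and Velin is at UTC+01:15.
11:15 UTC + 1h15m = 12:30 Velin.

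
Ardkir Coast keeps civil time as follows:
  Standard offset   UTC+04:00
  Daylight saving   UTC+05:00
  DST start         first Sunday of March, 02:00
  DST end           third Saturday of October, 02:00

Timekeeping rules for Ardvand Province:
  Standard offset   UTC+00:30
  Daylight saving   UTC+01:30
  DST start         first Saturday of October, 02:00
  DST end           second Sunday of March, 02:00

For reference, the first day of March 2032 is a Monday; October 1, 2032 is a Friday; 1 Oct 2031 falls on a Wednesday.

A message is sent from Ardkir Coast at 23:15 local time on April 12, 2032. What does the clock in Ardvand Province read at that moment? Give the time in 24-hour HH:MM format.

18:45

1 March 2032 is a Monday, so the first Sunday is March 7.
1 October 2032 is a Friday, so the first Saturday is October 2 and the third is October 16.
April 12, 2032 lies within the daylight-saving period (7 March – 16 October), so Ardkir Coast is on daylight time, UTC+05:00.
23:15 Ardkir Coast − 5h = 18:15 UTC.
1 October 2031 is a Wednesday, so the first Saturday is October 4.
1 March 2032 is a Monday, so the first Sunday is March 7 and the second is March 14.
At the standard offset (UTC+00:30), 18:15 UTC + 0h30m = 18:45 Ardvand Province standard time.
The standard-time date in Ardvand Province, April 12, 2032, is outside the daylight-saving period (4 October 2031 – 14 March 2032), so Ardvand Province is on standard time, UTC+00:30.
18:15 UTC + 0h30m = 18:45 Ardvand Province.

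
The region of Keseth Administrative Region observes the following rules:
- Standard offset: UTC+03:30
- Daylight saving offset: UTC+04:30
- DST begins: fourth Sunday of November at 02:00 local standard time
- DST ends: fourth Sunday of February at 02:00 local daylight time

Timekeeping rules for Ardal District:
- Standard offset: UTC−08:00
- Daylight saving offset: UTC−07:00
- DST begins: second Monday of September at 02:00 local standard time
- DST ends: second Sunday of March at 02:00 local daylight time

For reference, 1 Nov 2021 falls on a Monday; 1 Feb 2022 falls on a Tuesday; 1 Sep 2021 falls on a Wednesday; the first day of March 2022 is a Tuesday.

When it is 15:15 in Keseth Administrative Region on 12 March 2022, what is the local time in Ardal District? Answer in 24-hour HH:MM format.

1 November 2021 is a Monday, so the first Sunday is November 7 and the fourth is November 28.
1 February 2022 is a Tuesday, so the first Sunday is February 6 and the fourth is February 27.
12 March 2022 is outside the daylight-saving period (28 November 2021 – 27 February 2022), so Keseth Administrative Region is on standard time, UTC+03:30.
15:15 Keseth Administrative Region − 3h30m = 11:45 UTC.
1 September 2021 is a Wednesday, so the first Monday is September 6 and the second is September 13.
1 March 2022 is a Tuesday, so the first Sunday is March 6 and the second is March 13.
At the standard offset (UTC−08:00), 11:45 UTC − 8h = 03:45 Ardal District standard time.
The standard-time date in Ardal District, 12 March 2022, lies within the daylight-saving period (13 September 2021 – 13 March 2022), so Ardal District is on daylight time, UTC−07:00.
11:45 UTC − 7h = 04:45 Ardal District.

04:45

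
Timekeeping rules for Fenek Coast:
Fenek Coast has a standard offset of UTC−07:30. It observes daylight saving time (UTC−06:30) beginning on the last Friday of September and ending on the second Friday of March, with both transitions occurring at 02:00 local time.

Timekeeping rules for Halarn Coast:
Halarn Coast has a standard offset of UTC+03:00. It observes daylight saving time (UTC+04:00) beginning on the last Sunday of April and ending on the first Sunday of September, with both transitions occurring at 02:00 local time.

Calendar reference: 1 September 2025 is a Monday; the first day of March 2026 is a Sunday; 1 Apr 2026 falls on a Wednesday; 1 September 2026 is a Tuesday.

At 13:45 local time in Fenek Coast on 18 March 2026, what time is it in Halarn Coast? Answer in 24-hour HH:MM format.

1 September 2025 is a Monday, so Fridays fall on 5, 12, 19, 26; the last is September 26.
1 March 2026 is a Sunday, so the first Friday is March 6 and the second is March 13.
Daylight saving runs 26 September 2025 – 13 March 2026; 18 March 2026 is outside that window, so Fenek Coast is on standard time at UTC−07:30.
13:45 Fenek Coast + 7h30m = 21:15 UTC.
1 April 2026 is a Wednesday, so Sundays fall on 5, 12, 19, 26; the last is April 26.
1 September 2026 is a Tuesday, so the first Sunday is September 6.
At the standard offset (UTC+03:00), 21:15 UTC + 3h = 00:15 Halarn Coast standard time (rolling into the next day, 19 March 2026).
Daylight saving runs 26 April – 6 September; the standard-time date in Halarn Coast, 19 March 2026, is outside that window, so Halarn Coast is on standard time at UTC+03:00.
21:15 UTC + 3h = 00:15 Halarn Coast (rolling into the next day, 19 March 2026).

00:15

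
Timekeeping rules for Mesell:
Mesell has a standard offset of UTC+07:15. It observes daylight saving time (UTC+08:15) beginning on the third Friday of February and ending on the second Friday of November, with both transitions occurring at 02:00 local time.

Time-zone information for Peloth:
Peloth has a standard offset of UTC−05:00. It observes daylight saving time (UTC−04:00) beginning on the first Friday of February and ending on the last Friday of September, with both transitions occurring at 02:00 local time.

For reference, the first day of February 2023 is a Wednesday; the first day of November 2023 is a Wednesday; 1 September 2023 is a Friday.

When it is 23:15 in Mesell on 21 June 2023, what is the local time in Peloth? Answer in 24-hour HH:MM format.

1 February 2023 is a Wednesday, so the first Friday is February 3 and the third is February 17.
1 November 2023 is a Wednesday, so the first Friday is November 3 and the second is November 10.
21 June 2023 falls between 17 February and 10 November, so daylight saving is in effect and Mesell is at UTC+08:15.
23:15 Mesell − 8h15m = 15:00 UTC.
1 February 2023 is a Wednesday, so the first Friday is February 3.
1 September 2023 is a Friday, so Fridays fall on 1, 8, 15, 22, 29; the last is September 29.
At the standard offset (UTC−05:00), 15:00 UTC − 5h = 10:00 Peloth standard time.
Daylight saving runs 3 February – 29 September; the standard-time date in Peloth, 21 June 2023, is inside that window, so Peloth is at UTC−04:00.
15:00 UTC − 4h = 11:00 Peloth.

11:00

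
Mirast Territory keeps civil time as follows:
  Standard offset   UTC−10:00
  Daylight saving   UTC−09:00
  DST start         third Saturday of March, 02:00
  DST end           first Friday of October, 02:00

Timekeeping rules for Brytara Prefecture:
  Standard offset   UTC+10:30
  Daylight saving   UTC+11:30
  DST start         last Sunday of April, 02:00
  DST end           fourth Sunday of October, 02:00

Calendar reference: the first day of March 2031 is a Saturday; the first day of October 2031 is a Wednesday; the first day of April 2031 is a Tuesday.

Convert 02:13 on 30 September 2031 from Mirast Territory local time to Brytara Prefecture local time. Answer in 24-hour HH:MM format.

1 March 2031 is a Saturday, so the first Saturday is March 1 and the third is March 15.
1 October 2031 is a Wednesday, so the first Friday is October 3.
30 September 2031 falls between 15 March and 3 October, so daylight saving is in effect and Mirast Territory is at UTC−09:00.
02:13 Mirast Territory + 9h = 11:13 UTC.
1 April 2031 is a Tuesday, so Sundays fall on 6, 13, 20, 27; the last is April 27.
1 October 2031 is a Wednesday, so the first Sunday is October 5 and the fourth is October 26.
At the standard offset (UTC+10:30), 11:13 UTC + 10h30m = 21:43 Brytara Prefecture standard time.
Daylight saving runs 27 April – 26 October; the standard-time date in Brytara Prefecture, 30 September 2031, is inside that window, so Brytara Prefecture is at UTC+11:30.
11:13 UTC + 11h30m = 22:43 Brytara Prefecture.

22:43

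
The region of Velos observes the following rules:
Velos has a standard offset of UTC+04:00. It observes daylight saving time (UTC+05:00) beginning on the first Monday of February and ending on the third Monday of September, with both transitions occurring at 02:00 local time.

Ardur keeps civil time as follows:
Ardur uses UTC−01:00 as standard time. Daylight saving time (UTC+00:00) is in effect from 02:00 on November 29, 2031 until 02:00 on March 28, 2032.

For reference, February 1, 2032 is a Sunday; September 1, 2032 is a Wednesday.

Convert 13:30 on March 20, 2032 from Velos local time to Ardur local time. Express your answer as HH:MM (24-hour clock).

1 February 2032 is a Sunday, so the first Monday is February 2.
1 September 2032 is a Wednesday, so the first Monday is September 6 and the third is September 20.
March 20, 2032 lies within the daylight-saving period (2 February – 20 September), so Velos is on daylight time, UTC+05:00.
13:30 Velos − 5h = 08:30 UTC.
At the standard offset (UTC−01:00), 08:30 UTC − 1h = 07:30 Ardur standard time.
Daylight saving runs 29 November 2031 – 28 March 2032; the standard-time date in Ardur, March 20, 2032, is inside that window, so Ardur is at UTC+00:00.
08:30 UTC + 0h = 08:30 Ardur.

08:30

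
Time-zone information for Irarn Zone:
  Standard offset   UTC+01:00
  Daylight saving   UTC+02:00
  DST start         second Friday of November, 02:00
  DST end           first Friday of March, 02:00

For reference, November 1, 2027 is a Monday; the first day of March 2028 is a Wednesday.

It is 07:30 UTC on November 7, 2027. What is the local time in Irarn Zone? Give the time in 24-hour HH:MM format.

08:30

1 November 2027 is a Monday, so the first Friday is November 5 and the second is November 12.
1 March 2028 is a Wednesday, so the first Friday is March 3.
At the standard offset (UTC+01:00), 07:30 UTC + 1h = 08:30 Irarn Zone standard time.
The standard-time date in Irarn Zone, November 7, 2027, does not fall between 12 November 2027 and 3 March 2028, so daylight saving is not in effect and Irarn Zone is at UTC+01:00.
07:30 UTC + 1h = 08:30 local.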